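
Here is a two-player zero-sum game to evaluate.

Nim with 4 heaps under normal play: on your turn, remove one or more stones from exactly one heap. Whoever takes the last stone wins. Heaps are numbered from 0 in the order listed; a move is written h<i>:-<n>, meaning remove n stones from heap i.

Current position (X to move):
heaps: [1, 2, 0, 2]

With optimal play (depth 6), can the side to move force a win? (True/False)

X winning at [(1,2,0,2)]: True

[(1,2,0,2)] X move#1: h0:-1:+1/(0,2,0,2)*, h1:-1:-1/(1,1,0,2), h1:-2:-1/(1,0,0,2), h3:-1:-1/(1,2,0,1), h3:-2:-1/(1,2,0,0)
[(0,2,0,2)] O move#2: h1:-1:-1/(0,1,0,2)*, h1:-2:-1/(0,0,0,2), h3:-1:-1/(0,2,0,1), h3:-2:-1/(0,2,0,0)
[(0,1,0,2)] X move#3: h1:-1:-1/(0,0,0,2), h3:-1:+1/(0,1,0,1)*, h3:-2:-1/(0,1,0,0)
[(0,1,0,1)] O move#4: h1:-1:-1/(0,0,0,1)*, h3:-1:-1/(0,1,0,0)
[(0,0,0,1)] X move#5: h3:-1:+1/(0,0,0,0)*
[(0,0,0,0)] end (terminal -1, O#6); searched (1,2,0,2) to 6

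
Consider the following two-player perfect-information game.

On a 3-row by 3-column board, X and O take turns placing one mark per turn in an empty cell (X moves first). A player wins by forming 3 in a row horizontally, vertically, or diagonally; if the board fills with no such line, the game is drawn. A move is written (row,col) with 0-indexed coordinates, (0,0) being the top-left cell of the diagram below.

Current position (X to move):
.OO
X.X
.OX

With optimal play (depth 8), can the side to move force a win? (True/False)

X winning at [.OO/X.X/.OX]: True

p1 X@[.OO/X.X/.OX]: (0,0)[XOO/X.X/.OX]-1 (1,1)[.OO/XXX/.OX]+1* (2,0)[.OO/X.X/XOX]-1
p2 O@[.OO/XXX/.OX] terminal -1; root [.OO/X.X/.OX] d8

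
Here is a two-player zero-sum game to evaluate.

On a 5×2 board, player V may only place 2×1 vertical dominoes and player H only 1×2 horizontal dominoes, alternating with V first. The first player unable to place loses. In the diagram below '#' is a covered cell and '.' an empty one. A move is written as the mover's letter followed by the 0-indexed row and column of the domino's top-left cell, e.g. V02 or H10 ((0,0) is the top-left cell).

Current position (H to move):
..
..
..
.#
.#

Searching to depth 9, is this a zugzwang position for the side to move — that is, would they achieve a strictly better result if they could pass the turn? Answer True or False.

zugzwang(../../../.#/.#, H) = False

ply 1, H at ../../../.#/.# | H00=-1→##/../../.#/.#; H10=+1→../##/../.#/.#*; H20=-1→../../##/.#/.#
ply 2, V at ../##/../.#/.# | V20=-1→../##/#./##/.#*; V30=-1→../##/../##/##
ply 3, H at ../##/#./##/.# | H00=+1→##/##/#./##/.#*
ply 4: ##/##/#./##/.# is terminal -1 (V); from ../../../.#/.# depth 9
if H skipped the turn, V would face:
~ ply 1, V at ../../../.#/.# | V00=+1→#./#./../.#/.#*; V01=+1→.#/.#/../.#/.#; V10=+1→../#./#./.#/.#; V11=+1→../.#/.#/.#/.#; V20=-1→../../#./##/.#; V30=-1→../../../##/##
~ ply 2, H at #./#./../.#/.# | H20=-1→#./#./##/.#/.#*
~ ply 3, V at #./#./##/.#/.# | V01=+1→##/##/##/.#/.#*; V30=+1→#./#./##/##/##
~ ply 4: ##/##/##/.#/.# is terminal -1 (H); from ../../../.#/.# depth 9
compare (H): move=+1 vs pass=-1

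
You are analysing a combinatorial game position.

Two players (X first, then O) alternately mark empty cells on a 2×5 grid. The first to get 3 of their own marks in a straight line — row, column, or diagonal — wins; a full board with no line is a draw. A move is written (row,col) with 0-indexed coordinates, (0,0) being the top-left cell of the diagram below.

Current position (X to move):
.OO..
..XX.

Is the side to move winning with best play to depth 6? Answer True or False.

X winning at [.OO../..XX.]: True

p1 X@[.OO../..XX.]: (0,0)[XOO../..XX.]-1 (0,3)[.OOX./..XX.]-1 (0,4)[.OO.X/..XX.]-1 (1,0)[.OO../X.XX.]-1 (1,1)[.OO../.XXX.]+1* (1,4)[.OO../..XXX]+1
p2 O@[.OO../.XXX.] terminal -1; root [.OO../..XX.] d6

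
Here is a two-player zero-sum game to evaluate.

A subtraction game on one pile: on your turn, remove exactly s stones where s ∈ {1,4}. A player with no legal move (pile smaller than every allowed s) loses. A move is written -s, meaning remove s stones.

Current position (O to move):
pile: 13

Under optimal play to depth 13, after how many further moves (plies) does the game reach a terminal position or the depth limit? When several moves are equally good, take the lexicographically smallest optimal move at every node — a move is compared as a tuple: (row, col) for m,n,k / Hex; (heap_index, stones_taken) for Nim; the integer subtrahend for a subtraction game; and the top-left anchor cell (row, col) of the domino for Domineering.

[13] O move#1: -1:+1/12*, -4:-1/9
[12] X move#2: -1:-1/11*, -4:-1/8
[11] O move#3: -1:+1/10*, -4:+1/7
[10] X move#4: -1:-1/9*, -4:-1/6
[9] O move#5: -1:-1/8, -4:+1/5*
[5] X move#6: -1:-1/4*, -4:-1/1
[4] O move#7: -1:-1/3, -4:+1/0*
[0] end (terminal -1, X#8); searched 13 to 13

PV length from [13]: 7 plies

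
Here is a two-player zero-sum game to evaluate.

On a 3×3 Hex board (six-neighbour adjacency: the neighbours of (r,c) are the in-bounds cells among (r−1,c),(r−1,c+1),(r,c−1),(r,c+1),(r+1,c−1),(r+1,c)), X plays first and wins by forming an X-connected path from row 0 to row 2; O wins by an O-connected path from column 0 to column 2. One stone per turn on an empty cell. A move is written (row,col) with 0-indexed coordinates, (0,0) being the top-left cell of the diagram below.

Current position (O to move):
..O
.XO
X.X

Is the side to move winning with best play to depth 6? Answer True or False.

ply 1, O at ..O/.XO/X.X | (0,0)=-1→O.O/.XO/X.X; (0,1)=+1→.OO/.XO/X.X*; (1,0)=-1→..O/OXO/X.X; (2,1)=-1→..O/.XO/XOX
ply 2, X at .OO/.XO/X.X | (0,0)=-1→XOO/.XO/X.X*; (1,0)=-1→.OO/XXO/X.X; (2,1)=-1→.OO/.XO/XXX
ply 3, O at XOO/.XO/X.X | (1,0)=+1→XOO/OXO/X.X*; (2,1)=-1→XOO/.XO/XOX
ply 4: XOO/OXO/X.X is terminal -1 (X); from ..O/.XO/X.X depth 6

O winning at [..O/.XO/X.X]: True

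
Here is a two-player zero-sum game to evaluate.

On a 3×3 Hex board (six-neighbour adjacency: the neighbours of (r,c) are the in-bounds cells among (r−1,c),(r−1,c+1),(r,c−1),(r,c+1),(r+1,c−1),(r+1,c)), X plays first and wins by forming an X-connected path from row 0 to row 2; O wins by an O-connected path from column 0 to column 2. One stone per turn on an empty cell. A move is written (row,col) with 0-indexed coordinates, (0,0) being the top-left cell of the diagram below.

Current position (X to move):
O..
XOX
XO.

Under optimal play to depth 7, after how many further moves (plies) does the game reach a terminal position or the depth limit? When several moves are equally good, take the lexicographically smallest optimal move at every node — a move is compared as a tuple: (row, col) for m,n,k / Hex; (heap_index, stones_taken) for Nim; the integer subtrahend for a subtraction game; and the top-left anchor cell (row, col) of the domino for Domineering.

PV length from [O../XOX/XO.]: 1 ply

ply 1, X at O../XOX/XO. | (0,1)=+1→OX./XOX/XO.*; (0,2)=+1→O.X/XOX/XO.; (2,2)=+1→O../XOX/XOX
ply 2: OX./XOX/XO. is terminal -1 (O); from O../XOX/XO. depth 7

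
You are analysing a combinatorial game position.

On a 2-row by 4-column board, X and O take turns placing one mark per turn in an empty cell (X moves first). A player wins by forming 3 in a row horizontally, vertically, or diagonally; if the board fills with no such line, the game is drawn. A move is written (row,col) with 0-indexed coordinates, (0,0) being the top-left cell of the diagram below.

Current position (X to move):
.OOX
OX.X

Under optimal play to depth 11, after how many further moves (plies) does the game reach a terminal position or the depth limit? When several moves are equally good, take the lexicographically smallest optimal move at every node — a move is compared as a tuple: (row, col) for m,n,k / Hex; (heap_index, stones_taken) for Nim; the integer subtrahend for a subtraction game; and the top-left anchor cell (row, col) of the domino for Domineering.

PV length from [.OOX/OX.X]: 1 ply

p1 X@[.OOX/OX.X]: (0,0)[XOOX/OX.X]+0 (1,2)[.OOX/OXXX]+1*
p2 O@[.OOX/OXXX] terminal -1; root [.OOX/OX.X] d11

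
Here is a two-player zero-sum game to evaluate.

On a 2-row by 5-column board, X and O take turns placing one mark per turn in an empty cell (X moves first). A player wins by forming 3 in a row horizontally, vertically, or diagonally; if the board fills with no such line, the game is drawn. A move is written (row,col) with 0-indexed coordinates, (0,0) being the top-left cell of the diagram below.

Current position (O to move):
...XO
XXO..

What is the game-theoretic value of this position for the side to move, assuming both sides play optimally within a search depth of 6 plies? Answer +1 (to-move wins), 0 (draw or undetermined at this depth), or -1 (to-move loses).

value(...XO/XXO.., O) = 0

p1 O@[...XO/XXO..]: (0,0)[O..XO/XXO..]+0* (0,1)[.O.XO/XXO..]+0 (0,2)[..OXO/XXO..]+0 (1,3)[...XO/XXOO.]+0 (1,4)[...XO/XXO.O]+0
p2 X@[O..XO/XXO..]: (0,1)[OX.XO/XXO..]+0* (0,2)[O.XXO/XXO..]+0 (1,3)[O..XO/XXOX.]+0 (1,4)[O..XO/XXO.X]+0
p3 O@[OX.XO/XXO..]: (0,2)[OXOXO/XXO..]+0* (1,3)[OX.XO/XXOO.]-1 (1,4)[OX.XO/XXO.O]-1
p4 X@[OXOXO/XXO..]: (1,3)[OXOXO/XXOX.]+0* (1,4)[OXOXO/XXO.X]+0
p5 O@[OXOXO/XXOX.]: (1,4)[OXOXO/XXOXO]+0*
p6 X@[OXOXO/XXOXO] terminal +0; root [...XO/XXO..] d6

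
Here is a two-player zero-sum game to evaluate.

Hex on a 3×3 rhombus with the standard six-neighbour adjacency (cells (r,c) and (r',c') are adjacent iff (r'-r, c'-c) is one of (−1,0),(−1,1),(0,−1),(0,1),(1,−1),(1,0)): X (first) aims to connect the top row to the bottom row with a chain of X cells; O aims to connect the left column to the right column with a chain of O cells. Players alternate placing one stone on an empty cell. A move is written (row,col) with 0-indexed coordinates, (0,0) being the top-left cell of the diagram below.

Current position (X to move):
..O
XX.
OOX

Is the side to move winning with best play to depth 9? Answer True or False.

[..O/XX./OOX] X move#1: (0,0):-1/X.O/XX./OOX, (0,1):-1/.XO/XX./OOX, (1,2):+1/..O/XXX/OOX*
[..O/XXX/OOX] O move#2: (0,0):-1/O.O/XXX/OOX*, (0,1):-1/.OO/XXX/OOX
[O.O/XXX/OOX] X move#3: (0,1):+1/OXO/XXX/OOX*
[OXO/XXX/OOX] end (terminal -1, O#4); searched ..O/XX./OOX to 9

X winning at [..O/XX./OOX]: True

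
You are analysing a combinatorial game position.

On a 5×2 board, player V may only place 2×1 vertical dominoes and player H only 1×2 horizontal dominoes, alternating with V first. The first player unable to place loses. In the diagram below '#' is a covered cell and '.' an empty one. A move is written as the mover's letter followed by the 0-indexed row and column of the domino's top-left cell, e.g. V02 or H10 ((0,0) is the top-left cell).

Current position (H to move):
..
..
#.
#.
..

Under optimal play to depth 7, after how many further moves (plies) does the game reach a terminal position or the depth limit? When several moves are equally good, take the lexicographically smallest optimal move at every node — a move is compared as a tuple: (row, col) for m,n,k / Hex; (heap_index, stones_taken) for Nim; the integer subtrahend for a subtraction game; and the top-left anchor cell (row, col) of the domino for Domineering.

PV length from [../../#./#./..]: 3 plies

p1 H@[../../#./#./..]: H00[##/../#./#./..]+1* H10[../##/#./#./..]+1 H40[../../#./#./##]-1
p2 V@[##/../#./#./..]: V11[##/.#/##/#./..]-1* V21[##/../##/##/..]-1 V31[##/../#./##/.#]-1
p3 H@[##/.#/##/#./..]: H40[##/.#/##/#./##]+1*
p4 V@[##/.#/##/#./##] terminal -1; root [../../#./#./..] d7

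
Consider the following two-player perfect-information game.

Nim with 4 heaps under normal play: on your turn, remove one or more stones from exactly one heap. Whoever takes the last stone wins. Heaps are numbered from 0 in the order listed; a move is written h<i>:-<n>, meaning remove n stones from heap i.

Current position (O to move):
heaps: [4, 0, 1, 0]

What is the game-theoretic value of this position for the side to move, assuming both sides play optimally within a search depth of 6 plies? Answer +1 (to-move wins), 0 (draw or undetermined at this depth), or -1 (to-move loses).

value((4,0,1,0), O) = +1

ply 1, O at (4,0,1,0) | h0:-1=-1→(3,0,1,0); h0:-2=-1→(2,0,1,0); h0:-3=+1→(1,0,1,0)*; h0:-4=-1→(0,0,1,0); h2:-1=-1→(4,0,0,0)
ply 2, X at (1,0,1,0) | h0:-1=-1→(0,0,1,0)*; h2:-1=-1→(1,0,0,0)
ply 3, O at (0,0,1,0) | h2:-1=+1→(0,0,0,0)*
ply 4: (0,0,0,0) is terminal -1 (X); from (4,0,1,0) depth 6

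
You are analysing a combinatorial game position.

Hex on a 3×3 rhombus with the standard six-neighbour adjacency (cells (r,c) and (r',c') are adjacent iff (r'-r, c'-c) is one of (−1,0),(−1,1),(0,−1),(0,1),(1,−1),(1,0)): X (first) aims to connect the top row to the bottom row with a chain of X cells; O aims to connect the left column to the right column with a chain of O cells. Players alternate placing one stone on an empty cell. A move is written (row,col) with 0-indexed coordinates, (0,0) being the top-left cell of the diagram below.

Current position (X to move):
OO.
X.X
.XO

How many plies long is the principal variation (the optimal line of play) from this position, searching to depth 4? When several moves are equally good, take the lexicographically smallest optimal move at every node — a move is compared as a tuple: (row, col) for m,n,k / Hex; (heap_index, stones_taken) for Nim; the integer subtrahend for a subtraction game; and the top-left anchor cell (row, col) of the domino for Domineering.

[OO./X.X/.XO] X move#1: (0,2):+1/OOX/X.X/.XO*, (1,1):-1/OO./XXX/.XO, (2,0):-1/OO./X.X/XXO
[OOX/X.X/.XO] end (terminal -1, O#2); searched OO./X.X/.XO to 4

PV length from [OO./X.X/.XO]: 1 ply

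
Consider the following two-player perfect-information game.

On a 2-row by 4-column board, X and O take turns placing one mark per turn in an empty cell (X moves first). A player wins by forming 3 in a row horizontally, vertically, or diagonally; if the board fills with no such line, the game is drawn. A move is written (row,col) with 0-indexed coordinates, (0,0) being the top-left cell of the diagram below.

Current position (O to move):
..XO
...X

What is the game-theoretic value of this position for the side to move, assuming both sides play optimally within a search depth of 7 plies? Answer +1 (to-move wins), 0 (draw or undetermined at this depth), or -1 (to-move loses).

value(..XO/...X, O) = 0

p1 O@[..XO/...X]: (0,0)[O.XO/...X]+0* (0,1)[.OXO/...X]+0 (1,0)[..XO/O..X]+0 (1,1)[..XO/.O.X]+0 (1,2)[..XO/..OX]+0
p2 X@[O.XO/...X]: (0,1)[OXXO/...X]+0* (1,0)[O.XO/X..X]+0 (1,1)[O.XO/.X.X]+0 (1,2)[O.XO/..XX]+0
p3 O@[OXXO/...X]: (1,0)[OXXO/O..X]+0* (1,1)[OXXO/.O.X]+0 (1,2)[OXXO/..OX]+0
p4 X@[OXXO/O..X]: (1,1)[OXXO/OX.X]+0* (1,2)[OXXO/O.XX]+0
p5 O@[OXXO/OX.X]: (1,2)[OXXO/OXOX]+0*
p6 X@[OXXO/OXOX] terminal +0; root [..XO/...X] d7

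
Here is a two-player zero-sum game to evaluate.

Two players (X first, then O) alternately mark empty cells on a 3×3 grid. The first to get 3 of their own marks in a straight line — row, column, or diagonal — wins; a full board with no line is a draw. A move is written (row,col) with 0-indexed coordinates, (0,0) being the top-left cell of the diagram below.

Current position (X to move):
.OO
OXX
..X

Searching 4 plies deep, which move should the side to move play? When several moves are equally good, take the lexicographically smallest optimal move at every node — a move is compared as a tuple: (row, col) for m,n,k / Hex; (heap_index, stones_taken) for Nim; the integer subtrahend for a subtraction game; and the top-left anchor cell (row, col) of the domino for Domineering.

ply 1, X at .OO/OXX/..X | (0,0)=+1→XOO/OXX/..X*; (2,0)=-1→.OO/OXX/X.X; (2,1)=-1→.OO/OXX/.XX
ply 2: XOO/OXX/..X is terminal -1 (O); from .OO/OXX/..X depth 4

X's best at [.OO/OXX/..X]: (0,0)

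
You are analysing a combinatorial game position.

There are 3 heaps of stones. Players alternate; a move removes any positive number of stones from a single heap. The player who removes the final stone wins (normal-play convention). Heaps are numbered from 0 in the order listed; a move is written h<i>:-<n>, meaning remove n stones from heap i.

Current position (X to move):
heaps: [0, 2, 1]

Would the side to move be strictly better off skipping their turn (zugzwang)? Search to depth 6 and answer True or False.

p1 X@[(0,2,1)]: h1:-1[(0,1,1)]+1* h1:-2[(0,0,1)]-1 h2:-1[(0,2,0)]-1
p2 O@[(0,1,1)]: h1:-1[(0,0,1)]-1* h2:-1[(0,1,0)]-1
p3 X@[(0,0,1)]: h2:-1[(0,0,0)]+1*
p4 O@[(0,0,0)] terminal -1; root [(0,2,1)] d6
if X skipped the turn, O would face:
~ p1 O@[(0,2,1)]: h1:-1[(0,1,1)]+1* h1:-2[(0,0,1)]-1 h2:-1[(0,2,0)]-1
~ p2 X@[(0,1,1)]: h1:-1[(0,0,1)]-1* h2:-1[(0,1,0)]-1
~ p3 O@[(0,0,1)]: h2:-1[(0,0,0)]+1*
~ p4 X@[(0,0,0)] terminal -1; root [(0,2,1)] d6
compare (X): move=+1 vs pass=-1

zugzwang((0,2,1), X) = False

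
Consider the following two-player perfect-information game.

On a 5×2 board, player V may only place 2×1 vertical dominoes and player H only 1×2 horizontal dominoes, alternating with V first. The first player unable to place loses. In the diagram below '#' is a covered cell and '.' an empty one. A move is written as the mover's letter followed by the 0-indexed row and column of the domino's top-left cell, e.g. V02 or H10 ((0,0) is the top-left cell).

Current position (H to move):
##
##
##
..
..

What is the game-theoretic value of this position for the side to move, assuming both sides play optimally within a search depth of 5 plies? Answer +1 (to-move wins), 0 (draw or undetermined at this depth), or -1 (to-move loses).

value(##/##/##/../.., H) = +1

p1 H@[##/##/##/../..]: H30[##/##/##/##/..]+1* H40[##/##/##/../##]+1
p2 V@[##/##/##/##/..] terminal -1; root [##/##/##/../..] d5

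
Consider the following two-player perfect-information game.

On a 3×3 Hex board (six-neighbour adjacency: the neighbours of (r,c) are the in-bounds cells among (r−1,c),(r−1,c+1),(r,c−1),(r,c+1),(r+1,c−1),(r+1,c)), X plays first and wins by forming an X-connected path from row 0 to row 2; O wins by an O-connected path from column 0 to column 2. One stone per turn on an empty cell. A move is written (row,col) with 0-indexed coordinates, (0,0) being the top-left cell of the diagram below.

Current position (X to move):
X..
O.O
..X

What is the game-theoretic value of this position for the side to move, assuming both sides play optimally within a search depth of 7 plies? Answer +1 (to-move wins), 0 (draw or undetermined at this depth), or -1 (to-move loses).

value(X../O.O/..X, X) = +1

[X../O.O/..X] X move#1: (0,1):-1/XX./O.O/..X, (0,2):-1/X.X/O.O/..X, (1,1):+1/X../OXO/..X*, (2,0):-1/X../O.O/X.X, (2,1):-1/X../O.O/.XX
[X../OXO/..X] O move#2: (0,1):-1/XO./OXO/..X*, (0,2):-1/X.O/OXO/..X, (2,0):-1/X../OXO/O.X, (2,1):-1/X../OXO/.OX
[XO./OXO/..X] X move#3: (0,2):+1/XOX/OXO/..X*, (2,0):-1/XO./OXO/X.X, (2,1):-1/XO./OXO/.XX
[XOX/OXO/..X] O move#4: (2,0):-1/XOX/OXO/O.X*, (2,1):-1/XOX/OXO/.OX
[XOX/OXO/O.X] X move#5: (2,1):+1/XOX/OXO/OXX*
[XOX/OXO/OXX] end (terminal -1, O#6); searched X../O.O/..X to 7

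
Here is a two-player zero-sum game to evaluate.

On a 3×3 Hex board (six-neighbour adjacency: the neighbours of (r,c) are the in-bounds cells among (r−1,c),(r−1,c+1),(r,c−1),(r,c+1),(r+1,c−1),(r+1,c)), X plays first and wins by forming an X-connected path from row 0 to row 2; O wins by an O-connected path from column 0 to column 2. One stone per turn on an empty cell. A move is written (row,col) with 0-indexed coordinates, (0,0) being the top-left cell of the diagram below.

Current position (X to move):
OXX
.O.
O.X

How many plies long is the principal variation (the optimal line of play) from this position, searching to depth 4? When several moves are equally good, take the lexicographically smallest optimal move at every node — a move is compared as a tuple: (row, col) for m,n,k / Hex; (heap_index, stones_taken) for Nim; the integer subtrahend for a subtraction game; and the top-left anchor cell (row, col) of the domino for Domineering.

[OXX/.O./O.X] X move#1: (1,0):-1/OXX/XO./O.X, (1,2):+1/OXX/.OX/O.X*, (2,1):-1/OXX/.O./OXX
[OXX/.OX/O.X] end (terminal -1, O#2); searched OXX/.O./O.X to 4

PV length from [OXX/.O./O.X]: 1 ply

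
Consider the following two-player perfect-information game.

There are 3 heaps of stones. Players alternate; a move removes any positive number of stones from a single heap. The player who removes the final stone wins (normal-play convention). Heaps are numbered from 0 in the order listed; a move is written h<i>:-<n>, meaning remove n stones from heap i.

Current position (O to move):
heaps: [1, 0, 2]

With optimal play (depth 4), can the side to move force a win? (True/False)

O winning at [(1,0,2)]: True

p1 O@[(1,0,2)]: h0:-1[(0,0,2)]-1 h2:-1[(1,0,1)]+1* h2:-2[(1,0,0)]-1
p2 X@[(1,0,1)]: h0:-1[(0,0,1)]-1* h2:-1[(1,0,0)]-1
p3 O@[(0,0,1)]: h2:-1[(0,0,0)]+1*
p4 X@[(0,0,0)] terminal -1; root [(1,0,2)] d4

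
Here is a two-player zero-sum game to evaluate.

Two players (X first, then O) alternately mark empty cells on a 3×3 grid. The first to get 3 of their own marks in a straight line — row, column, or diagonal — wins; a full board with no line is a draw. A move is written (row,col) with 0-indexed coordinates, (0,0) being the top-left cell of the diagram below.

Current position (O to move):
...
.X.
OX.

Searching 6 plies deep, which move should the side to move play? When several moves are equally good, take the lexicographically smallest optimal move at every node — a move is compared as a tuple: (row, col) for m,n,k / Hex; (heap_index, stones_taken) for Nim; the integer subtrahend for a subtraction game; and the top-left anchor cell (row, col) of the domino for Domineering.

O's best at [.../.X./OX.]: (0,1)

p1 O@[.../.X./OX.]: (0,0)[O../.X./OX.]-1 (0,1)[.O./.X./OX.]+0* (0,2)[..O/.X./OX.]-1 (1,0)[.../OX./OX.]-1 (1,2)[.../.XO/OX.]-1 (2,2)[.../.X./OXO]-1
p2 X@[.O./.X./OX.]: (0,0)[XO./.X./OX.]+0* (0,2)[.OX/.X./OX.]+0 (1,0)[.O./XX./OX.]+0 (1,2)[.O./.XX/OX.]+0 (2,2)[.O./.X./OXX]-1
p3 O@[XO./.X./OX.]: (0,2)[XOO/.X./OX.]-1 (1,0)[XO./OX./OX.]-1 (1,2)[XO./.XO/OX.]-1 (2,2)[XO./.X./OXO]+0*
p4 X@[XO./.X./OXO]: (0,2)[XOX/.X./OXO]+0* (1,0)[XO./XX./OXO]+0 (1,2)[XO./.XX/OXO]+0
p5 O@[XOX/.X./OXO]: (1,0)[XOX/OX./OXO]+0* (1,2)[XOX/.XO/OXO]+0
p6 X@[XOX/OX./OXO]: (1,2)[XOX/OXX/OXO]+0*
p7 O@[XOX/OXX/OXO] terminal +0; root [.../.X./OX.] d6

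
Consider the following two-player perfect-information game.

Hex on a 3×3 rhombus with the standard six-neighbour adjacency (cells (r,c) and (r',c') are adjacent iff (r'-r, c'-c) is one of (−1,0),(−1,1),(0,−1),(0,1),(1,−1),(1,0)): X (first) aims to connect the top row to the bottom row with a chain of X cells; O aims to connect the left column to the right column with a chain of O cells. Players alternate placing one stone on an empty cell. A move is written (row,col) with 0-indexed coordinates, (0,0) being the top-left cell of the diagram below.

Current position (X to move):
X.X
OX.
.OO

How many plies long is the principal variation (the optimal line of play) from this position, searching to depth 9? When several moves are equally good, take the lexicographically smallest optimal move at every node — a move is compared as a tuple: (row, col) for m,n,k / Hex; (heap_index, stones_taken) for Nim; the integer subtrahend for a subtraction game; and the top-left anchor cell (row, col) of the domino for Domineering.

[X.X/OX./.OO] X move#1: (0,1):-1/XXX/OX./.OO, (1,2):-1/X.X/OXX/.OO, (2,0):+1/X.X/OX./XOO*
[X.X/OX./XOO] end (terminal -1, O#2); searched X.X/OX./.OO to 9

PV length from [X.X/OX./.OO]: 1 ply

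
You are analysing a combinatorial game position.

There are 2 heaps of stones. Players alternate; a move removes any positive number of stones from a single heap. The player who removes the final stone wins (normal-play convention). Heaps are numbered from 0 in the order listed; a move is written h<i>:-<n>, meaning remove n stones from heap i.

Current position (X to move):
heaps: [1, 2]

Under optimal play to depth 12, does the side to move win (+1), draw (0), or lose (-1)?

value((1,2), X) = +1

[(1,2)] X move#1: h0:-1:-1/(0,2), h1:-1:+1/(1,1)*, h1:-2:-1/(1,0)
[(1,1)] O move#2: h0:-1:-1/(0,1)*, h1:-1:-1/(1,0)
[(0,1)] X move#3: h1:-1:+1/(0,0)*
[(0,0)] end (terminal -1, O#4); searched (1,2) to 12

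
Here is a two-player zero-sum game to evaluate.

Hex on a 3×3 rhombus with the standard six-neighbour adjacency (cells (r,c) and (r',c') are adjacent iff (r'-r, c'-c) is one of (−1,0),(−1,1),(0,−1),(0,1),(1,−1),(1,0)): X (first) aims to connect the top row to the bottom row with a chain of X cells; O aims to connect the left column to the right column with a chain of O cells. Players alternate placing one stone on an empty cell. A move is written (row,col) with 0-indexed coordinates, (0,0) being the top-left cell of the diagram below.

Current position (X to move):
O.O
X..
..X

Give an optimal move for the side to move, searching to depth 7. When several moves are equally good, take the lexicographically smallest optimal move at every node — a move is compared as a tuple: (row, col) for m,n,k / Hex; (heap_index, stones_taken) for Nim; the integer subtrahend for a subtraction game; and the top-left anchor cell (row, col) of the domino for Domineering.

[O.O/X../..X] X move#1: (0,1):+1/OXO/X../..X*, (1,1):-1/O.O/XX./..X, (1,2):-1/O.O/X.X/..X, (2,0):-1/O.O/X../X.X, (2,1):-1/O.O/X../.XX
[OXO/X../..X] O move#2: (1,1):-1/OXO/XO./..X*, (1,2):-1/OXO/X.O/..X, (2,0):-1/OXO/X../O.X, (2,1):-1/OXO/X../.OX
[OXO/XO./..X] X move#3: (1,2):-1/OXO/XOX/..X, (2,0):+1/OXO/XO./X.X*, (2,1):-1/OXO/XO./.XX
[OXO/XO./X.X] end (terminal -1, O#4); searched O.O/X../..X to 7

X's best at [O.O/X../..X]: (0,1)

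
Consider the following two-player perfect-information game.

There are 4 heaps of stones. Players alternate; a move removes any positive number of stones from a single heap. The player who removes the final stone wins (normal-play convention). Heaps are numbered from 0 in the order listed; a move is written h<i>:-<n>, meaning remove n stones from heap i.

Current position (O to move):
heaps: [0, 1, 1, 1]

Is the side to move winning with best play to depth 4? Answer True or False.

O winning at [(0,1,1,1)]: True

p1 O@[(0,1,1,1)]: h1:-1[(0,0,1,1)]+1* h2:-1[(0,1,0,1)]+1 h3:-1[(0,1,1,0)]+1
p2 X@[(0,0,1,1)]: h2:-1[(0,0,0,1)]-1* h3:-1[(0,0,1,0)]-1
p3 O@[(0,0,0,1)]: h3:-1[(0,0,0,0)]+1*
p4 X@[(0,0,0,0)] terminal -1; root [(0,1,1,1)] d4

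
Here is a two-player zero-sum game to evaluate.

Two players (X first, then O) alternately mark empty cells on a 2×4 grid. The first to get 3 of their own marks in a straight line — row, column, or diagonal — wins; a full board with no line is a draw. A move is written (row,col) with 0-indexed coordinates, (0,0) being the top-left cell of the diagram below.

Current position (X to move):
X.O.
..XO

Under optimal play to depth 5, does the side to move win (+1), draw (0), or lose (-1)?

value(X.O./..XO, X) = 0

[X.O./..XO] X move#1: (0,1):+0/XXO./..XO*, (0,3):+0/X.OX/..XO, (1,0):+0/X.O./X.XO, (1,1):+0/X.O./.XXO
[XXO./..XO] O move#2: (0,3):+0/XXOO/..XO*, (1,0):+0/XXO./O.XO, (1,1):+0/XXO./.OXO
[XXOO/..XO] X move#3: (1,0):+0/XXOO/X.XO*, (1,1):+0/XXOO/.XXO
[XXOO/X.XO] O move#4: (1,1):+0/XXOO/XOXO*
[XXOO/XOXO] end (terminal +0, X#5); searched X.O./..XO to 5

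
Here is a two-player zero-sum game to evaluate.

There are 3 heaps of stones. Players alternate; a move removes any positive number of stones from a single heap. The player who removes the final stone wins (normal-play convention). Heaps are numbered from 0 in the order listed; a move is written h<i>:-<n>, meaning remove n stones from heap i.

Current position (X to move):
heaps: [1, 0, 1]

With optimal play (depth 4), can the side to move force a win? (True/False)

[(1,0,1)] X move#1: h0:-1:-1/(0,0,1)*, h2:-1:-1/(1,0,0)
[(0,0,1)] O move#2: h2:-1:+1/(0,0,0)*
[(0,0,0)] end (terminal -1, X#3); searched (1,0,1) to 4

X winning at [(1,0,1)]: False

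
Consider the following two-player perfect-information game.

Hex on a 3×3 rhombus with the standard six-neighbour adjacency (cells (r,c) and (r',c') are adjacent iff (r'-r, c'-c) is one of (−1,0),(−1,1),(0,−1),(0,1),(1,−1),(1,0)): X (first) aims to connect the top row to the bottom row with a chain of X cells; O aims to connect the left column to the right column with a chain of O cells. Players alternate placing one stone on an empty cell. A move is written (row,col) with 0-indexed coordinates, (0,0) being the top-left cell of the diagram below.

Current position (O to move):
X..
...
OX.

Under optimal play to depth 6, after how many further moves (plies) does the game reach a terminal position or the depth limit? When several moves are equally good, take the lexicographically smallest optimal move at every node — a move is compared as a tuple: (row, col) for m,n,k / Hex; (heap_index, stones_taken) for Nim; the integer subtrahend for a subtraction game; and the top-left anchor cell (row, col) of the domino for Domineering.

[X../.../OX.] O move#1: (0,1):-1/XO./.../OX., (0,2):-1/X.O/.../OX., (1,0):-1/X../O../OX., (1,1):+1/X../.O./OX.*, (1,2):-1/X../..O/OX., (2,2):-1/X../.../OXO
[X../.O./OX.] X move#2: (0,1):-1/XX./.O./OX.*, (0,2):-1/X.X/.O./OX., (1,0):-1/X../XO./OX., (1,2):-1/X../.OX/OX., (2,2):-1/X../.O./OXX
[XX./.O./OX.] O move#3: (0,2):+1/XXO/.O./OX.*, (1,0):+1/XX./OO./OX., (1,2):+1/XX./.OO/OX., (2,2):+1/XX./.O./OXO
[XXO/.O./OX.] end (terminal -1, X#4); searched X../.../OX. to 6

PV length from [X../.../OX.]: 3 plies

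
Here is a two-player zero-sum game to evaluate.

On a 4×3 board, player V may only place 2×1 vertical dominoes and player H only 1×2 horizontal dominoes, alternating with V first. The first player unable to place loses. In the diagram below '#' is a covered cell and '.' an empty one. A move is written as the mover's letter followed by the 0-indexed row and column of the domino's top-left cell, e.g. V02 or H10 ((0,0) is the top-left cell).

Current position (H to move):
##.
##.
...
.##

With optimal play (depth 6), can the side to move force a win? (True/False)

H winning at [##./##./.../.##]: False

ply 1, H at ##./##./.../.## | H20=-1→##./##./##./.##*; H21=-1→##./##./.##/.##
ply 2, V at ##./##./##./.## | V02=+1→###/###/##./.##*; V12=+1→##./###/###/.##
ply 3: ###/###/##./.## is terminal -1 (H); from ##./##./.../.## depth 6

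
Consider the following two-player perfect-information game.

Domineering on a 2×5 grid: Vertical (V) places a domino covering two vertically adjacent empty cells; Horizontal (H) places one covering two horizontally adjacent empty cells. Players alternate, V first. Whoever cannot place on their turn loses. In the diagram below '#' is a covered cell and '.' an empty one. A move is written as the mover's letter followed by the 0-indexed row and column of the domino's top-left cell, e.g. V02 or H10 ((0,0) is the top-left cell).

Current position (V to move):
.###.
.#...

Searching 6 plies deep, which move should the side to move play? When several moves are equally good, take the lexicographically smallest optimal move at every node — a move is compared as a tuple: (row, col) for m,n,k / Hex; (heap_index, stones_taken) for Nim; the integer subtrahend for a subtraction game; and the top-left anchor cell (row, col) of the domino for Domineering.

V's best at [.###./.#...]: V04

p1 V@[.###./.#...]: V00[####./##...]-1 V04[.####/.#..#]+1*
p2 H@[.####/.#..#]: H12[.####/.####]-1*
p3 V@[.####/.####]: V00[#####/#####]+1*
p4 H@[#####/#####] terminal -1; root [.###./.#...] d6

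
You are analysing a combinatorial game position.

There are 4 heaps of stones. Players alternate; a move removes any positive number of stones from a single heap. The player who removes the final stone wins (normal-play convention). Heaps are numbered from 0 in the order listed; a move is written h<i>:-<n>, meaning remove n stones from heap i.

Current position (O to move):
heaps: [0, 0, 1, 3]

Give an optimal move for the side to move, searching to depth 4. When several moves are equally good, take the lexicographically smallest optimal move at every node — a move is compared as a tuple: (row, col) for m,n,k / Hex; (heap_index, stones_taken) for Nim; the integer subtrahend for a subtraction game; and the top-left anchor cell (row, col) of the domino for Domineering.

O's best at [(0,0,1,3)]: h3:-2

p1 O@[(0,0,1,3)]: h2:-1[(0,0,0,3)]-1 h3:-1[(0,0,1,2)]-1 h3:-2[(0,0,1,1)]+1* h3:-3[(0,0,1,0)]-1
p2 X@[(0,0,1,1)]: h2:-1[(0,0,0,1)]-1* h3:-1[(0,0,1,0)]-1
p3 O@[(0,0,0,1)]: h3:-1[(0,0,0,0)]+1*
p4 X@[(0,0,0,0)] terminal -1; root [(0,0,1,3)] d4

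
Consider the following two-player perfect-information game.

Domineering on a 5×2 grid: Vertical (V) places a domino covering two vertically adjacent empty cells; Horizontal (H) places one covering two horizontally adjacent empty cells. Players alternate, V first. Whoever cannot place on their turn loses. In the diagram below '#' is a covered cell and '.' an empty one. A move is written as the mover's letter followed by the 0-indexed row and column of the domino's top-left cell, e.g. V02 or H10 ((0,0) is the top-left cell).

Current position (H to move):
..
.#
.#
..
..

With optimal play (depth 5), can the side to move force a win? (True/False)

H winning at [../.#/.#/../..]: True

[../.#/.#/../..] H move#1: H00:-1/##/.#/.#/../.., H30:+1/../.#/.#/##/..*, H40:+1/../.#/.#/../##
[../.#/.#/##/..] V move#2: V00:-1/#./##/.#/##/..*, V10:-1/../##/##/##/..
[#./##/.#/##/..] H move#3: H40:+1/#./##/.#/##/##*
[#./##/.#/##/##] end (terminal -1, V#4); searched ../.#/.#/../.. to 5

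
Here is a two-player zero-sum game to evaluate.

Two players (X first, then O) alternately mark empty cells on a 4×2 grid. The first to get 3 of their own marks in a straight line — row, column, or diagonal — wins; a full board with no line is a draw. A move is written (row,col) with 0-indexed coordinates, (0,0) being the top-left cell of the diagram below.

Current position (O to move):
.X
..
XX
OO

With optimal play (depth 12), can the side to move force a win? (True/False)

[.X/../XX/OO] O move#1: (0,0):-1/OX/../XX/OO, (1,0):-1/.X/O./XX/OO, (1,1):+0/.X/.O/XX/OO*
[.X/.O/XX/OO] X move#2: (0,0):+0/XX/.O/XX/OO*, (1,0):+0/.X/XO/XX/OO
[XX/.O/XX/OO] O move#3: (1,0):+0/XX/OO/XX/OO*
[XX/OO/XX/OO] end (terminal +0, X#4); searched .X/../XX/OO to 12

O winning at [.X/../XX/OO]: False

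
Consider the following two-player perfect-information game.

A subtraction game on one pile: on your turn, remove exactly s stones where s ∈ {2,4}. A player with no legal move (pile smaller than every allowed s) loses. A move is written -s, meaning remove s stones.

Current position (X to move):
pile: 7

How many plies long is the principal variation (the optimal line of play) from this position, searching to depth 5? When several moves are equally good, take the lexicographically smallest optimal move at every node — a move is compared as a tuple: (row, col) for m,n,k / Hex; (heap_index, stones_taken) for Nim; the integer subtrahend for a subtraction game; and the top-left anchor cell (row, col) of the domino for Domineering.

PV length from [7]: 2 plies

[7] X move#1: -2:-1/5*, -4:-1/3
[5] O move#2: -2:-1/3, -4:+1/1*
[1] end (terminal -1, X#3); searched 7 to 5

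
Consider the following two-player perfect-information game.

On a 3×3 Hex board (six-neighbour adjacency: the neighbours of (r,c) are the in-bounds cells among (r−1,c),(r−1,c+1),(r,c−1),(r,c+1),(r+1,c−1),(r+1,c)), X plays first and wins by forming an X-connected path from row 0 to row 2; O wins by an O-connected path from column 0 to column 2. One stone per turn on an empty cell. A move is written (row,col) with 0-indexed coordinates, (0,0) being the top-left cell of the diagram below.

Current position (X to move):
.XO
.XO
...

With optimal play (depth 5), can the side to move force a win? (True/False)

p1 X@[.XO/.XO/...]: (0,0)[XXO/.XO/...]+1* (1,0)[.XO/XXO/...]+1 (2,0)[.XO/.XO/X..]+1 (2,1)[.XO/.XO/.X.]+1 (2,2)[.XO/.XO/..X]+1
p2 O@[XXO/.XO/...]: (1,0)[XXO/OXO/...]-1* (2,0)[XXO/.XO/O..]-1 (2,1)[XXO/.XO/.O.]-1 (2,2)[XXO/.XO/..O]-1
p3 X@[XXO/OXO/...]: (2,0)[XXO/OXO/X..]+1* (2,1)[XXO/OXO/.X.]+1 (2,2)[XXO/OXO/..X]+1
p4 O@[XXO/OXO/X..] terminal -1; root [.XO/.XO/...] d5

X winning at [.XO/.XO/...]: True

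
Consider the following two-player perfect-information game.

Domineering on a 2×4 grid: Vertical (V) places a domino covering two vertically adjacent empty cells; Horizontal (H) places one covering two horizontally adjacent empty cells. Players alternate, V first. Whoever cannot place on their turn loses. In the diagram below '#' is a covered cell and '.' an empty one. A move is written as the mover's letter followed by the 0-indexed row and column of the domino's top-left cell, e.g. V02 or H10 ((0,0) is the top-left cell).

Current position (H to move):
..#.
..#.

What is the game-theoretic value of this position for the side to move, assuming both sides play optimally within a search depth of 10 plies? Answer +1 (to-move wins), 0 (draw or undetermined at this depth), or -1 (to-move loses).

value(..#./..#., H) = +1

[..#./..#.] H move#1: H00:+1/###./..#.*, H10:+1/..#./###.
[###./..#.] V move#2: V03:-1/####/..##*
[####/..##] H move#3: H10:+1/####/####*
[####/####] end (terminal -1, V#4); searched ..#./..#. to 10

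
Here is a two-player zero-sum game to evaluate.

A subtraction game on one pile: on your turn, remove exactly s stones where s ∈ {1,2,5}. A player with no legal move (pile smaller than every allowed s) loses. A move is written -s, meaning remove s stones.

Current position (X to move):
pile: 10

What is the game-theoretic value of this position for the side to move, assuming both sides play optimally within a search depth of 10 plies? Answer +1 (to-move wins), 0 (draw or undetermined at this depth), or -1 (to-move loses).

value(10, X) = +1

p1 X@[10]: -1[9]+1* -2[8]-1 -5[5]-1
p2 O@[9]: -1[8]-1* -2[7]-1 -5[4]-1
p3 X@[8]: -1[7]-1 -2[6]+1* -5[3]+1
p4 O@[6]: -1[5]-1* -2[4]-1 -5[1]-1
p5 X@[5]: -1[4]-1 -2[3]+1* -5[0]+1
p6 O@[3]: -1[2]-1* -2[1]-1
p7 X@[2]: -1[1]-1 -2[0]+1*
p8 O@[0] terminal -1; root [10] d10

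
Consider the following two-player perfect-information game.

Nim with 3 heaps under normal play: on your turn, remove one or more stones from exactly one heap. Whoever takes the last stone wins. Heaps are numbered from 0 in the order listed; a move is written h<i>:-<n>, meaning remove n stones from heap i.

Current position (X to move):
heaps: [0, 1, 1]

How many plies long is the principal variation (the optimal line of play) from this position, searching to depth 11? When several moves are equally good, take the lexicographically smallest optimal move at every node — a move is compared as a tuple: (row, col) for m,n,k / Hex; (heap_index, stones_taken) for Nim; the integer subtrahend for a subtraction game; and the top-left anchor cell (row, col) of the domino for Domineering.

PV length from [(0,1,1)]: 2 plies

ply 1, X at (0,1,1) | h1:-1=-1→(0,0,1)*; h2:-1=-1→(0,1,0)
ply 2, O at (0,0,1) | h2:-1=+1→(0,0,0)*
ply 3: (0,0,0) is terminal -1 (X); from (0,1,1) depth 11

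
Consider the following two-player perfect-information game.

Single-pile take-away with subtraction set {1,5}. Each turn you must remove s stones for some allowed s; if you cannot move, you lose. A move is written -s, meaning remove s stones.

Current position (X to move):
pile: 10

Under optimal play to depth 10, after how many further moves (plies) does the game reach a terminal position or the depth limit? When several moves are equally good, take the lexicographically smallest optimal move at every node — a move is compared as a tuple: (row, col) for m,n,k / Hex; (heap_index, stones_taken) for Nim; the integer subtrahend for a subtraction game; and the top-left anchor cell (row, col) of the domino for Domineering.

ply 1, X at 10 | -1=-1→9*; -5=-1→5
ply 2, O at 9 | -1=+1→8*; -5=+1→4
ply 3, X at 8 | -1=-1→7*; -5=-1→3
ply 4, O at 7 | -1=+1→6*; -5=+1→2
ply 5, X at 6 | -1=-1→5*; -5=-1→1
ply 6, O at 5 | -1=+1→4*; -5=+1→0
ply 7, X at 4 | -1=-1→3*
ply 8, O at 3 | -1=+1→2*
ply 9, X at 2 | -1=-1→1*
ply 10, O at 1 | -1=+1→0*
ply 11: 0 is terminal -1 (X); from 10 depth 10

PV length from [10]: 10 plies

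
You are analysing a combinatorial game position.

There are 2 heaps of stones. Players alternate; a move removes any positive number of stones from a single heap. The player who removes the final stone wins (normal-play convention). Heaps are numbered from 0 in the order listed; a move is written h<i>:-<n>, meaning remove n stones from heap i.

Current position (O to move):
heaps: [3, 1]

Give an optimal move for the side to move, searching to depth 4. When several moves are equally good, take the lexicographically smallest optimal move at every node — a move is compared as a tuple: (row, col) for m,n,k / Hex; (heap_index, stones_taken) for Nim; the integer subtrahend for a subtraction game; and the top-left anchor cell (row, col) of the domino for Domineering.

O's best at [(3,1)]: h0:-2

[(3,1)] O move#1: h0:-1:-1/(2,1), h0:-2:+1/(1,1)*, h0:-3:-1/(0,1), h1:-1:-1/(3,0)
[(1,1)] X move#2: h0:-1:-1/(0,1)*, h1:-1:-1/(1,0)
[(0,1)] O move#3: h1:-1:+1/(0,0)*
[(0,0)] end (terminal -1, X#4); searched (3,1) to 4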